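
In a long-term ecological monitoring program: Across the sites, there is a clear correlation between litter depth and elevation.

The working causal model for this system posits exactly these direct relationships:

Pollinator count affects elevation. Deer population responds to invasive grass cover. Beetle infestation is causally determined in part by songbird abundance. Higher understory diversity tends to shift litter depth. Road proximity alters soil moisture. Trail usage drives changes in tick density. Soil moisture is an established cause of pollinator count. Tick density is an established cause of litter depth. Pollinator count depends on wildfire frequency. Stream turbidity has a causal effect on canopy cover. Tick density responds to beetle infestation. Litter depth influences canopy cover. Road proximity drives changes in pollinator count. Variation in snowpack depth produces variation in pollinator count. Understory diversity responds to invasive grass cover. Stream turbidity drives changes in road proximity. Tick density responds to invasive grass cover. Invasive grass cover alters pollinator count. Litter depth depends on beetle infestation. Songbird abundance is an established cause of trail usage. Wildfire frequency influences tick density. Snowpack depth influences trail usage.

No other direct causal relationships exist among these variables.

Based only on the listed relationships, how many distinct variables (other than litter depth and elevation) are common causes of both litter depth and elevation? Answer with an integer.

The common causes are: invasive grass cover (to litter depth via invasive grass cover → tick density → litter depth; to elevation via invasive grass cover → pollinator count → elevation); snowpack depth (to litter depth via snowpack depth → trail usage → tick density → litter depth; to elevation via snowpack depth → pollinator count → elevation); wildfire frequency (to litter depth via wildfire frequency → tick density → litter depth; to elevation via wildfire frequency → pollinator count → elevation).
Every other variable lacks a causal path to at least one of litter depth and elevation.

3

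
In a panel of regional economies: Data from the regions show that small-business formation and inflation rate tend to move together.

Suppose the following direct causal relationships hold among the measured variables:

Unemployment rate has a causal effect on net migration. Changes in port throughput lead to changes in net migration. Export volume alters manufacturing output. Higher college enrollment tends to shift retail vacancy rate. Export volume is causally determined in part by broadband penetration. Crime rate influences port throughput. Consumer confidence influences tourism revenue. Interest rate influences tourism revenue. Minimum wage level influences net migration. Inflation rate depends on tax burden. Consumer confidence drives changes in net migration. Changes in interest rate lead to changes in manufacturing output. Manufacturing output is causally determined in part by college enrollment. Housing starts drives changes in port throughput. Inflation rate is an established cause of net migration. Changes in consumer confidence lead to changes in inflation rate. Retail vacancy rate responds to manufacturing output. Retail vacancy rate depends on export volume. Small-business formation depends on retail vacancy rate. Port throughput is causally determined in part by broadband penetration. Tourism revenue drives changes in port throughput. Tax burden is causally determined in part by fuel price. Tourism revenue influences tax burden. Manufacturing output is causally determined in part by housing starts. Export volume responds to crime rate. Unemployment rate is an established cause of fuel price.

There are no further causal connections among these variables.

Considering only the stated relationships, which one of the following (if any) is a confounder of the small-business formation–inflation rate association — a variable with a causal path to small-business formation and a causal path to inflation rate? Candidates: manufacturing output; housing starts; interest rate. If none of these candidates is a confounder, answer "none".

interest rate

Interest rate causes small-business formation (interest rate → manufacturing output → retail vacancy rate → small-business formation) and also causes inflation rate (interest rate → tourism revenue → tax burden → inflation rate); it is a common cause of both.
Each of the other candidates lacks a causal path to at least one of small-business formation and inflation rate, so they do not confound the relationship.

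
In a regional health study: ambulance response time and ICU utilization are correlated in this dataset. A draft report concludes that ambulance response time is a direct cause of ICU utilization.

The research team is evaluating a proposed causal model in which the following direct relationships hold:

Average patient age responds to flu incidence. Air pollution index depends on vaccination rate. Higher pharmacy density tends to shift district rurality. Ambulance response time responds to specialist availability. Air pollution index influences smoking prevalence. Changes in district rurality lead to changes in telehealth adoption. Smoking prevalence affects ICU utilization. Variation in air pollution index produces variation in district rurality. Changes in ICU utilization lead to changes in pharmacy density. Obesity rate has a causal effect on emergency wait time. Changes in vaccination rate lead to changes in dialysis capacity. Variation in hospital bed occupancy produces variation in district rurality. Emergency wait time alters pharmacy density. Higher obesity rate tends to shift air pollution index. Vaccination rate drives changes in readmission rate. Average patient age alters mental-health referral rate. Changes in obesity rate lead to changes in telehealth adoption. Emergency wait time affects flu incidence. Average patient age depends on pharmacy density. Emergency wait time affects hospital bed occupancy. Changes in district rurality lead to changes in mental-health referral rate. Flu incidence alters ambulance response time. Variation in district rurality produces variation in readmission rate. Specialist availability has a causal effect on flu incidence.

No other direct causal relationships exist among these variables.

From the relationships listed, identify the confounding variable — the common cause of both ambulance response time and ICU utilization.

obesity rate

Obesity rate has a causal path to ambulance response time (obesity rate → emergency wait time → flu incidence → ambulance response time) and a separate causal path to ICU utilization (obesity rate → air pollution index → smoking prevalence → ICU utilization), so it is a common cause of both.
No stated relationship gives ambulance response time a causal route to ICU utilization, so the correlation is explained by the shared upstream cause rather than a direct effect.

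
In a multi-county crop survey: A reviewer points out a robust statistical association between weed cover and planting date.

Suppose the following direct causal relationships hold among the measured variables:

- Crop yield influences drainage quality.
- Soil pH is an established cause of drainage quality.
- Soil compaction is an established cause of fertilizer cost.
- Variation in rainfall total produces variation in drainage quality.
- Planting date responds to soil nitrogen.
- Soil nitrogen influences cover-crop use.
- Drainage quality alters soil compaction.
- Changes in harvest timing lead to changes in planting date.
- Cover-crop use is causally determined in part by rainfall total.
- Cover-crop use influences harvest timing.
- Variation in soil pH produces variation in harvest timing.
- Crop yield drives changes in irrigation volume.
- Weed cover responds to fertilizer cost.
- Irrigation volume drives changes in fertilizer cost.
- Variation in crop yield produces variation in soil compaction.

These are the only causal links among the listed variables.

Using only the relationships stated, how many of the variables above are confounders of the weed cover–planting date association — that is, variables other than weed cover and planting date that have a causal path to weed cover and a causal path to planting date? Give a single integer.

2

The common causes are: rainfall total (to weed cover via rainfall total → drainage quality → soil compaction → fertilizer cost → weed cover; to planting date via rainfall total → cover-crop use → harvest timing → planting date); soil pH (to weed cover via soil pH → drainage quality → soil compaction → fertilizer cost → weed cover; to planting date via soil pH → harvest timing → planting date).
Every other variable lacks a causal path to at least one of weed cover and planting date.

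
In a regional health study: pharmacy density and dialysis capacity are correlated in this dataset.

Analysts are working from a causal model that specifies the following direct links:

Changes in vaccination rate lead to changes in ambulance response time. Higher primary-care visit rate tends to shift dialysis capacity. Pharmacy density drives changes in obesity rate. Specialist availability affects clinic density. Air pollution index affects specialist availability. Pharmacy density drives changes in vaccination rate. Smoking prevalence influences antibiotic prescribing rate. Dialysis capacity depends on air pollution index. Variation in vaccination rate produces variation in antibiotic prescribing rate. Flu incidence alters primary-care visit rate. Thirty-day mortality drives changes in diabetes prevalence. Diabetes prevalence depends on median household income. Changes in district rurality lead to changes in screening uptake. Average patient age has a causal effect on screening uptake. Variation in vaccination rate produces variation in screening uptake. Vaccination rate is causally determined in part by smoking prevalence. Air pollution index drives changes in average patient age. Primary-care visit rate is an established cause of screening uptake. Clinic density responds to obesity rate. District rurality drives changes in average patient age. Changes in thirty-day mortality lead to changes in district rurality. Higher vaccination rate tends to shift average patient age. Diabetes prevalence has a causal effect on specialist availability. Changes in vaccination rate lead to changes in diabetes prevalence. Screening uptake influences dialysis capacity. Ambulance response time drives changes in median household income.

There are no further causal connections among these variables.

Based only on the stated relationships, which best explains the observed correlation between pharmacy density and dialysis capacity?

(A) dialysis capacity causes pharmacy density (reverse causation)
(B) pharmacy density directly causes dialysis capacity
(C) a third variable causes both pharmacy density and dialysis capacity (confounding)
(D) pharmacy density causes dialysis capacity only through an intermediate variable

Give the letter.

Pharmacy density reaches dialysis capacity through pharmacy density → vaccination rate → screening uptake → dialysis capacity — an indirect causal chain with no direct pharmacy density → dialysis capacity link. No variable causes both pharmacy density and dialysis capacity, so confounding is ruled out; the effect is mediated.

D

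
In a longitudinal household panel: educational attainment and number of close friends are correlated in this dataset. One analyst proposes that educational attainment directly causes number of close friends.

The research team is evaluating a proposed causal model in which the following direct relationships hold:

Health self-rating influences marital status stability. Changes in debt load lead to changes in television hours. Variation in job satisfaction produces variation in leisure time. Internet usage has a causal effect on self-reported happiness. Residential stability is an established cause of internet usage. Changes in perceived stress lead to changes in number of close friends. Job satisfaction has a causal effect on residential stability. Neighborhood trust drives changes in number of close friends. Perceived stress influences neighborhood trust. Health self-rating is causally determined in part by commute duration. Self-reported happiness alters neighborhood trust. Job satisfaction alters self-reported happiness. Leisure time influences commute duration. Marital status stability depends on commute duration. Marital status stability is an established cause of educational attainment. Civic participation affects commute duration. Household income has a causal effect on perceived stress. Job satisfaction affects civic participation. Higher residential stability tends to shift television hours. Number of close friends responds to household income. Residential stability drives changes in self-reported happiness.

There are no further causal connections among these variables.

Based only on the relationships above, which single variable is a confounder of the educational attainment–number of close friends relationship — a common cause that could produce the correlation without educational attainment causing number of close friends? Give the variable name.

Job satisfaction has a causal path to educational attainment (job satisfaction → leisure time → commute duration → marital status stability → educational attainment) and a separate causal path to number of close friends (job satisfaction → self-reported happiness → neighborhood trust → number of close friends), so it is a common cause of both.
No stated relationship gives educational attainment a causal route to number of close friends, so the correlation is explained by the shared upstream cause rather than a direct effect.

job satisfaction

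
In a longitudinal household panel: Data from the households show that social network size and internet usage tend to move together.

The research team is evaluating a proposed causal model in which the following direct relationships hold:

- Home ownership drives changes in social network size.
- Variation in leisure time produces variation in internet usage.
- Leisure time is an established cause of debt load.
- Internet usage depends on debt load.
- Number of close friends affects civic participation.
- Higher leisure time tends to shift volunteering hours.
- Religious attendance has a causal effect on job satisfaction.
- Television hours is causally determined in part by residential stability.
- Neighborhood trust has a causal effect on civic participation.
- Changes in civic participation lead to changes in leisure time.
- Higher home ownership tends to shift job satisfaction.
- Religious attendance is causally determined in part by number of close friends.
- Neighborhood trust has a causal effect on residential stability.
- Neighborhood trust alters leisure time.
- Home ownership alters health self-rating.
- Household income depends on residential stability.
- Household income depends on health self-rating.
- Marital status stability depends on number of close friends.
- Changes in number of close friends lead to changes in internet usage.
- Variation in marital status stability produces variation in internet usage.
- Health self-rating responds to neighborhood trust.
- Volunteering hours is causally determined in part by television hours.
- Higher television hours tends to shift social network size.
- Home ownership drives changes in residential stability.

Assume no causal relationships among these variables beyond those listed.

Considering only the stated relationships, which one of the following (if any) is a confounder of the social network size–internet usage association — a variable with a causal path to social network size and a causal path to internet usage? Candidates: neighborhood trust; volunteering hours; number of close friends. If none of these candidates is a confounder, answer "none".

Neighborhood trust causes social network size (neighborhood trust → residential stability → television hours → social network size) and also causes internet usage (neighborhood trust → leisure time → internet usage); it is a common cause of both.
Each of the other candidates lacks a causal path to at least one of social network size and internet usage, so they do not confound the relationship.

neighborhood trust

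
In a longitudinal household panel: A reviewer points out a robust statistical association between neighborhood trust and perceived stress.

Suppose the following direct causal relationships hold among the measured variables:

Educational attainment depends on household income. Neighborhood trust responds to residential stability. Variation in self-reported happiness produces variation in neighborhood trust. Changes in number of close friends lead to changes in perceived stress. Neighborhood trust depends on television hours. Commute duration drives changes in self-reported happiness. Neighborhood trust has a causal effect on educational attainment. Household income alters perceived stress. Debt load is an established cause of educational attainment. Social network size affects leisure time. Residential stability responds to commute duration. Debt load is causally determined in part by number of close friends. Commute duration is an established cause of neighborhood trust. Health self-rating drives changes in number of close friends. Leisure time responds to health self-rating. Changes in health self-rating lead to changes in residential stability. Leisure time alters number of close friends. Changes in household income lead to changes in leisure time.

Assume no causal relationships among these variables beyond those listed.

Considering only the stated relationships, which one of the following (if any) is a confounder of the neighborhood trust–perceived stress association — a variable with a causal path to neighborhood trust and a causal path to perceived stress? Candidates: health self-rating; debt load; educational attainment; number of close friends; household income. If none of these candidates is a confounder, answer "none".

Health self-rating causes neighborhood trust (health self-rating → residential stability → neighborhood trust) and also causes perceived stress (health self-rating → number of close friends → perceived stress); it is a common cause of both.
Each of the other candidates lacks a causal path to at least one of neighborhood trust and perceived stress, so they do not confound the relationship.

health self-rating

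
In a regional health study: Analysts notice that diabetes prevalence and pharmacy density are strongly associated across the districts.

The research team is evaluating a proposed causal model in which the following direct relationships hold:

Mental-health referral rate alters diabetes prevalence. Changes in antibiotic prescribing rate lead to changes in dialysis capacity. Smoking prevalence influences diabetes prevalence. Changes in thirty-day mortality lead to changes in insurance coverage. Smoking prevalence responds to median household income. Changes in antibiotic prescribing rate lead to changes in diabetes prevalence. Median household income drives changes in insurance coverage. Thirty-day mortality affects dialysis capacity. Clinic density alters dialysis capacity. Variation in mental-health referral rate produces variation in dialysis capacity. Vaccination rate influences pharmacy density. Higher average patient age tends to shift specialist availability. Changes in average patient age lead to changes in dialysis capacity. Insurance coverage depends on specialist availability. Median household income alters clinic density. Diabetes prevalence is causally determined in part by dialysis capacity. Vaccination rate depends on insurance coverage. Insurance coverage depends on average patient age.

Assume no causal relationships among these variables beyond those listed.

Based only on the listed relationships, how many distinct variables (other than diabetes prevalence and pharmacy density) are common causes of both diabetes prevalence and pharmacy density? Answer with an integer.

3

The common causes are: average patient age (to diabetes prevalence via average patient age → dialysis capacity → diabetes prevalence; to pharmacy density via average patient age → insurance coverage → vaccination rate → pharmacy density); median household income (to diabetes prevalence via median household income → smoking prevalence → diabetes prevalence; to pharmacy density via median household income → insurance coverage → vaccination rate → pharmacy density); thirty-day mortality (to diabetes prevalence via thirty-day mortality → dialysis capacity → diabetes prevalence; to pharmacy density via thirty-day mortality → insurance coverage → vaccination rate → pharmacy density).
Every other variable lacks a causal path to at least one of diabetes prevalence and pharmacy density.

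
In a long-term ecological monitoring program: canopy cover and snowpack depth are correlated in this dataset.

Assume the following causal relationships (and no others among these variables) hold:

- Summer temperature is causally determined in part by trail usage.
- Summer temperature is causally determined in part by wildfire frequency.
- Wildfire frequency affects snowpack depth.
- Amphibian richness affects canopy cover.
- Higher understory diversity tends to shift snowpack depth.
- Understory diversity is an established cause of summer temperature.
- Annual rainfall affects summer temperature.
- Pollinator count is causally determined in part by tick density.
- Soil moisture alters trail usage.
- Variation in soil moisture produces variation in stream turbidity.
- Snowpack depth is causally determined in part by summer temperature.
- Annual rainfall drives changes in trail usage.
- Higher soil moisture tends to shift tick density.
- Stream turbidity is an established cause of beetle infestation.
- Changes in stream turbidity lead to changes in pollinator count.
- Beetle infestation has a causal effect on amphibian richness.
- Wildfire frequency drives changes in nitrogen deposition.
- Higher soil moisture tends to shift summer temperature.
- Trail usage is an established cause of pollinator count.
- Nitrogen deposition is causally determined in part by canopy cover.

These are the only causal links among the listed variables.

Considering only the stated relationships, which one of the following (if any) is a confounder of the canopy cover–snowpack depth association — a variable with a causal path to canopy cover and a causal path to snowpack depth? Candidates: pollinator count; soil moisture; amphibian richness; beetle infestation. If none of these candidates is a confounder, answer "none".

soil moisture

Soil moisture causes canopy cover (soil moisture → stream turbidity → beetle infestation → amphibian richness → canopy cover) and also causes snowpack depth (soil moisture → summer temperature → snowpack depth); it is a common cause of both.
Each of the other candidates lacks a causal path to at least one of canopy cover and snowpack depth, so they do not confound the relationship.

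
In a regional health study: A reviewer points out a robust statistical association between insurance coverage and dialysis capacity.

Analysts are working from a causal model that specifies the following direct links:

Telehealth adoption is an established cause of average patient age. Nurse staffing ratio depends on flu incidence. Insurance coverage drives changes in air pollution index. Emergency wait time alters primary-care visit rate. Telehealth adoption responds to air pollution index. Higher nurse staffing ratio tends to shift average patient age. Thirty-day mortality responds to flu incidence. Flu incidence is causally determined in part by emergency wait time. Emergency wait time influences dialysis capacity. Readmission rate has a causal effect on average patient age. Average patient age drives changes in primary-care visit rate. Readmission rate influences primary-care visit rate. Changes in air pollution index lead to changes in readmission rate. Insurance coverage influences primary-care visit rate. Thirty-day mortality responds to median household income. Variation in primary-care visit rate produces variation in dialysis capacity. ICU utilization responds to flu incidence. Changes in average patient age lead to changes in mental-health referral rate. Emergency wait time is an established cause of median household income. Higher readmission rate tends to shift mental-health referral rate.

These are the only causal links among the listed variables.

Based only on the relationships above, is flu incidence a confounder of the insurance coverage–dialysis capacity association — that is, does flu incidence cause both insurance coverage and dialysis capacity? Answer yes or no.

no

Flu incidence has no stated causal path to insurance coverage. A confounder must cause both variables, so flu incidence does not qualify.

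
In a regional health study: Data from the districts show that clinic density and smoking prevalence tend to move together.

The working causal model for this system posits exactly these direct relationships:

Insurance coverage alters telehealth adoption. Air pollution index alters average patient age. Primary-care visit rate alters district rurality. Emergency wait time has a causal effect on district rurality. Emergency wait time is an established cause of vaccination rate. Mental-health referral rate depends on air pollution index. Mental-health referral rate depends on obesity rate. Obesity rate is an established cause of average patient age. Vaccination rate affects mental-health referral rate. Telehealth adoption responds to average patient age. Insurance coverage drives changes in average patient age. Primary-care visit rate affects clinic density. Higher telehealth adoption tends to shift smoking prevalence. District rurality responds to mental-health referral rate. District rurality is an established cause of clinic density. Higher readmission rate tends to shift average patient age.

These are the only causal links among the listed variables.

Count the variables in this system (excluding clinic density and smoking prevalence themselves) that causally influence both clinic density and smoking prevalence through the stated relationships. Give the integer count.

The common causes are: air pollution index (to clinic density via air pollution index → mental-health referral rate → district rurality → clinic density; to smoking prevalence via air pollution index → average patient age → telehealth adoption → smoking prevalence); obesity rate (to clinic density via obesity rate → mental-health referral rate → district rurality → clinic density; to smoking prevalence via obesity rate → average patient age → telehealth adoption → smoking prevalence).
Every other variable lacks a causal path to at least one of clinic density and smoking prevalence.

2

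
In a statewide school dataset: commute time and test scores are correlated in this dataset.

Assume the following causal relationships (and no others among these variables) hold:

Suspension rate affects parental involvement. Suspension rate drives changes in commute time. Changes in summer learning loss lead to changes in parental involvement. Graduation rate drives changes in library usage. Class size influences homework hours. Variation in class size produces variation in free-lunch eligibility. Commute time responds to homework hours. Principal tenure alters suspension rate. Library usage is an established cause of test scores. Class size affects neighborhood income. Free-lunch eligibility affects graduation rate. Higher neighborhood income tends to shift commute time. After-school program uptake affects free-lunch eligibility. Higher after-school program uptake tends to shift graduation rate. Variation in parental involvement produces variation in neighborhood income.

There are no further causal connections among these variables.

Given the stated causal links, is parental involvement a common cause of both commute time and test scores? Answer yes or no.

Parental involvement has no stated causal path to test scores. A confounder must cause both variables, so parental involvement does not qualify.

no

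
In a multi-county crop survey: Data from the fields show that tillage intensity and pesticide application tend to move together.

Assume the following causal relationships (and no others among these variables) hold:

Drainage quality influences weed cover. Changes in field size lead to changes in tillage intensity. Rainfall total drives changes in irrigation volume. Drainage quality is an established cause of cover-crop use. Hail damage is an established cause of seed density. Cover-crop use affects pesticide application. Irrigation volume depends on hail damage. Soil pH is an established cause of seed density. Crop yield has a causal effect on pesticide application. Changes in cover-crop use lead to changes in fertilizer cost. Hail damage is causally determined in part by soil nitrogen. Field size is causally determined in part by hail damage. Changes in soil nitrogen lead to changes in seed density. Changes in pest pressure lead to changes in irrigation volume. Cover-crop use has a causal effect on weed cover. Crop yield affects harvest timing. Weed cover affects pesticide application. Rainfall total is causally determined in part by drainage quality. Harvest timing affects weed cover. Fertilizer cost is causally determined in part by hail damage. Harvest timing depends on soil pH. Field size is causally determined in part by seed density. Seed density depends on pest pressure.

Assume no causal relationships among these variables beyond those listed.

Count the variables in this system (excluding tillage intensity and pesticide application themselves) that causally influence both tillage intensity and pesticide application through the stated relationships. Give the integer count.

The common causes are: soil pH (to tillage intensity via soil pH → seed density → field size → tillage intensity; to pesticide application via soil pH → harvest timing → weed cover → pesticide application).
Every other variable lacks a causal path to at least one of tillage intensity and pesticide application.

1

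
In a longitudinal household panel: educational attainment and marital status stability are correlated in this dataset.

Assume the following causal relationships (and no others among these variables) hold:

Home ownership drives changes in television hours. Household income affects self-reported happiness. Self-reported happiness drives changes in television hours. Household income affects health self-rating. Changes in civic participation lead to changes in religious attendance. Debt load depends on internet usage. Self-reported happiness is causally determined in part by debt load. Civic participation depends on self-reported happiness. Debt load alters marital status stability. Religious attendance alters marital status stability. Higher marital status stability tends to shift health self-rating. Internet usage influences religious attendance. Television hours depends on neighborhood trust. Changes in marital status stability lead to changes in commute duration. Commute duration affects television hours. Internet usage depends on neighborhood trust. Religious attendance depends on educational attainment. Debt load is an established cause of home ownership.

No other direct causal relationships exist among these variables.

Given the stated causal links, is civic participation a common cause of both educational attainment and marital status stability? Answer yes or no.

no

Civic participation has no stated causal path to educational attainment. A confounder must cause both variables, so civic participation does not qualify.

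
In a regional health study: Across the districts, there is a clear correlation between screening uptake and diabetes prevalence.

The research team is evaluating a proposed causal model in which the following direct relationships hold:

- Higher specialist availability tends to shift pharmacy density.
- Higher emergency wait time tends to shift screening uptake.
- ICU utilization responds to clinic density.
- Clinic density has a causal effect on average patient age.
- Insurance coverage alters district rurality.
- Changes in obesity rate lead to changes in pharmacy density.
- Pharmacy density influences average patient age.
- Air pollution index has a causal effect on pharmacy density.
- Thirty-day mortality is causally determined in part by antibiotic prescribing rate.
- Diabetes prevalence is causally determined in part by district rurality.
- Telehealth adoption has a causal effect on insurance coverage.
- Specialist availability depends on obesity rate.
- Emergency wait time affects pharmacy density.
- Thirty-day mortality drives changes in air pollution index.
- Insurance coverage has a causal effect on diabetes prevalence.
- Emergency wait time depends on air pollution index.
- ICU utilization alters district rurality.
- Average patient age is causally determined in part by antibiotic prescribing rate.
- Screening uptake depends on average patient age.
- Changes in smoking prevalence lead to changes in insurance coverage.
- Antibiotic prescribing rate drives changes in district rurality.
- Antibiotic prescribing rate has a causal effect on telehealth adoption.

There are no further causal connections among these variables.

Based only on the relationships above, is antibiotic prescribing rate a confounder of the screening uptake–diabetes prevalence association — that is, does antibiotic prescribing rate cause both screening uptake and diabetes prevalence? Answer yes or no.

yes

Antibiotic prescribing rate has a causal path to screening uptake (antibiotic prescribing rate → average patient age → screening uptake) and to diabetes prevalence (antibiotic prescribing rate → district rurality → diabetes prevalence), so it is a common cause of both — a confounder.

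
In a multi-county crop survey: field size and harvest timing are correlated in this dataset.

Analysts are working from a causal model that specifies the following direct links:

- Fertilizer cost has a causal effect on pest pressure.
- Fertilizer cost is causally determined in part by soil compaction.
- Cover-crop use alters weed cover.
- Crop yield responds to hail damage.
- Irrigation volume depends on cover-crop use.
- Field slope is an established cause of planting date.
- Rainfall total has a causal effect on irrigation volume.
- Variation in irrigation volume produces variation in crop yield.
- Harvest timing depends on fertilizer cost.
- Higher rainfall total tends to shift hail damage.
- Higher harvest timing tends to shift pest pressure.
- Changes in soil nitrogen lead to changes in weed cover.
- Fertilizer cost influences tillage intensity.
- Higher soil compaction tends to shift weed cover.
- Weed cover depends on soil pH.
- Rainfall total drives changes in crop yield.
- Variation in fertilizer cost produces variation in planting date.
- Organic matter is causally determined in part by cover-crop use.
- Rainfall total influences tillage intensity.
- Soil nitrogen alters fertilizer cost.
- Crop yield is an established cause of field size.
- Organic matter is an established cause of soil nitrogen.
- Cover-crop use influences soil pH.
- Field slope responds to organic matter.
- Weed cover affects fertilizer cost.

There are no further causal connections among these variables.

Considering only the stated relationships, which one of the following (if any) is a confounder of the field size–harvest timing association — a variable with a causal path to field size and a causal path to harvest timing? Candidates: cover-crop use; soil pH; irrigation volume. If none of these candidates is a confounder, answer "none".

Cover-crop use causes field size (cover-crop use → irrigation volume → crop yield → field size) and also causes harvest timing (cover-crop use → weed cover → fertilizer cost → harvest timing); it is a common cause of both.
Each of the other candidates lacks a causal path to at least one of field size and harvest timing, so they do not confound the relationship.

cover-crop use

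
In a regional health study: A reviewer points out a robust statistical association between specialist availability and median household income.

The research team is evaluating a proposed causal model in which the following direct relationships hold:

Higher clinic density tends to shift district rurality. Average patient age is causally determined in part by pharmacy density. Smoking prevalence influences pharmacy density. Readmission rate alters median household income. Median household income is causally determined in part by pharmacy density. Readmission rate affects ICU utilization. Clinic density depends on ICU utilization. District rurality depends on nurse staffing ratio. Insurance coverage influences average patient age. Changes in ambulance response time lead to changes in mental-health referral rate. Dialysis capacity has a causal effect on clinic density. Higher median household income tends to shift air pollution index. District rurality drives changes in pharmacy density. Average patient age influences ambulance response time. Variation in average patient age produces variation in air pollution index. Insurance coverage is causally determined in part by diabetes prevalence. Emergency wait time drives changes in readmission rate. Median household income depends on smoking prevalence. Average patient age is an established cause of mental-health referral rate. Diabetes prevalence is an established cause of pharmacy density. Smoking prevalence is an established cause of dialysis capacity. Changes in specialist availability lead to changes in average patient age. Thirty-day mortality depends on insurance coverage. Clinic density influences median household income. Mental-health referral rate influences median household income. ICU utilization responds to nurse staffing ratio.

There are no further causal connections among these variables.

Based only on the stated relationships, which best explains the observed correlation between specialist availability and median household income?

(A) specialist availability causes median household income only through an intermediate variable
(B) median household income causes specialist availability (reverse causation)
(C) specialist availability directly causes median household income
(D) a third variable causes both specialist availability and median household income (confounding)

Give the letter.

A

Specialist availability reaches median household income through specialist availability → average patient age → mental-health referral rate → median household income — an indirect causal chain with no direct specialist availability → median household income link. No variable causes both specialist availability and median household income, so confounding is ruled out; the effect is mediated.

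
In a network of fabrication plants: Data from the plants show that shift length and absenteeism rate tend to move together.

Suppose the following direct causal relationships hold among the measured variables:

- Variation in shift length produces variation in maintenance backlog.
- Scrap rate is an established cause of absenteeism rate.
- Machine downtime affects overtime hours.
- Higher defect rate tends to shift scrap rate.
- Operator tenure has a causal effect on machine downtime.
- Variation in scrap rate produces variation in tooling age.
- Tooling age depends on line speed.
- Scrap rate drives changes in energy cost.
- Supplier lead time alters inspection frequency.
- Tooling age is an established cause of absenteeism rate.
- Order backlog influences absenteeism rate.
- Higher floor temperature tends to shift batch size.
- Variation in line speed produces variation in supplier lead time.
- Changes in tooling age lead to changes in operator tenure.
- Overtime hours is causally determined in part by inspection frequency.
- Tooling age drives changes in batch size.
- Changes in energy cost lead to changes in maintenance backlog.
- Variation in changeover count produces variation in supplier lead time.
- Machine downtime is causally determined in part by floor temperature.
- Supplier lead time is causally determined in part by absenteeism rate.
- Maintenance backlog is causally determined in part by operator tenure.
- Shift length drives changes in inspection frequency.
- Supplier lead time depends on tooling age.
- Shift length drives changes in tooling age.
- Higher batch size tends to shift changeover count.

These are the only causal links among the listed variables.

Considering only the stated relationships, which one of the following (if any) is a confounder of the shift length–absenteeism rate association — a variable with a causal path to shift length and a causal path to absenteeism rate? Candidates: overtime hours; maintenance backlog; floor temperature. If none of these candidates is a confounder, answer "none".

none

None of the listed candidates has causal paths to both shift length and absenteeism rate in the stated relationships, so none is a common cause.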